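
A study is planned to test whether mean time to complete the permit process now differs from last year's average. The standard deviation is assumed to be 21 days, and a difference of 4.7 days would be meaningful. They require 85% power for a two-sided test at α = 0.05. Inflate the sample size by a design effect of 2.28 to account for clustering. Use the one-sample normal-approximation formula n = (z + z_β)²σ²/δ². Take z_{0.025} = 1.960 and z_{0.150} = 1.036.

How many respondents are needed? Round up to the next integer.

n = 409

n = (z_{α/2} + z_β)² · σ² / δ²
  = (1.960 + 1.036)² · 21² / 4.7²
  = 8.9760 · 441 / 22.09
  = 179.20
Design effect: 2.28 × 179.20 = 408.57.
Round up → n = 409.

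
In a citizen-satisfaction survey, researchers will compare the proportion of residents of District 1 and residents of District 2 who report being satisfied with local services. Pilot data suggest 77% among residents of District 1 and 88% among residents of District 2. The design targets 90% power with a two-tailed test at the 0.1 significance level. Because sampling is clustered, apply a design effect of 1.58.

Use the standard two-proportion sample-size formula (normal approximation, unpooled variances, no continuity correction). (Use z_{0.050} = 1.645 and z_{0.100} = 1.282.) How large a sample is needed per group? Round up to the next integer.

n = 317 per group

n = (z_{α/2} + z_β)² · [p₁(1−p₁) + p₂(1−p₂)] / (p₁ − p₂)²
  = (1.645 + 1.282)² · (0.77·0.23 + 0.88·0.12) / (-0.11)²
  = (2.927)² · (0.1771 + 0.1056) / 0.0121
  = 8.5673 · 0.2827 / 0.0121
  = 200.16
Design effect: 1.58 × 200.16 = 316.26.
Round up → n = 317 per group.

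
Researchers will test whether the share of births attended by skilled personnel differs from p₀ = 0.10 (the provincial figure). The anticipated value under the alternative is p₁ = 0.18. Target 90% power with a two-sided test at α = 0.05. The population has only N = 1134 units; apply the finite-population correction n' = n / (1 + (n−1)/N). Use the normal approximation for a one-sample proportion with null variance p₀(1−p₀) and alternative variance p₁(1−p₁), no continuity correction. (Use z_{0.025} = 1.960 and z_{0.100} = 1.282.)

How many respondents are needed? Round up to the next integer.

n = [z_{α/2}·√(p₀q₀) + z_β·√(p₁q₁)]² / (p₁ − p₀)²
  = [1.960·√(0.10·0.90) + 1.282·√(0.18·0.82)]² / (0.08)²
  = [1.960·0.3000 + 1.282·0.3842]² / 0.0064
  = [1.0805]² / 0.0064
  = 182.43
Finite-population correction (N = 1134): 182.43 / (1 + (182.43 − 1)/1134) = 157.27.
Round up → n = 158.

n = 158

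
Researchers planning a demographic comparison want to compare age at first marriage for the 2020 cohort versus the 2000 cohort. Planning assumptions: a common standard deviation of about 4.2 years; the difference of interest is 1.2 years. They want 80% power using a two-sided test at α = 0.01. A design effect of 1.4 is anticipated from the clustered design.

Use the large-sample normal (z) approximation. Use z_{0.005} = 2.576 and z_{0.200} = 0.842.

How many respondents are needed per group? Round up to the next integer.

n = (z_{α/2} + z_β)² · (σ₁² + σ₂²) / δ²
  = (2.576 + 0.842)² · (2·4.2² = 35.28) / 1.2²
  = 11.6827 · 35.28 / 1.44
  = 286.23
Design effect: 1.4 × 286.23 = 400.72.
Round up → n = 401 per group.

n = 401 per group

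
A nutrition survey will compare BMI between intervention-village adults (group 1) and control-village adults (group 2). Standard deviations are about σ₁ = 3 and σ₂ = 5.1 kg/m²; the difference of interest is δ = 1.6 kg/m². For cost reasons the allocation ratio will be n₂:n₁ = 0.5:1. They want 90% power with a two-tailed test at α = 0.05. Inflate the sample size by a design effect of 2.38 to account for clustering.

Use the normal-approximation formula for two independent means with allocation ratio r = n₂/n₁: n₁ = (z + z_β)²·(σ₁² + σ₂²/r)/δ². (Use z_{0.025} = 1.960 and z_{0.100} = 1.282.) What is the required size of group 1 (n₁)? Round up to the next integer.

n₁ = (z_{α/2} + z_β)² · (σ₁² + σ₂²/r) / δ²
   = (1.960 + 1.282)² · (3² + 5.1²/0.5) / 1.6²
   = 10.5106 · (9 + 52.02) / 2.56
   = 10.5106 · 61.02 / 2.56
   = 250.53
Design effect: 2.38 × 250.53 = 596.26.
Round up → n₁ = 597; n₂ = r·n₁ = 0.5 × 597 = 299.

n₁ = 597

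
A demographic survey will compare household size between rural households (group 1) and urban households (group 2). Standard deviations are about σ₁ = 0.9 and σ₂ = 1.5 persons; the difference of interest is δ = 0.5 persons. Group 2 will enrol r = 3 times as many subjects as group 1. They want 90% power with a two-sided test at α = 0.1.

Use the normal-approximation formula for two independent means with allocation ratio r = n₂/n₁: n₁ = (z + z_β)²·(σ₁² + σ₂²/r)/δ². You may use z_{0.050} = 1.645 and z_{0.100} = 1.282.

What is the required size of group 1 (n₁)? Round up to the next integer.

n₁ = 54

n₁ = (z_{α/2} + z_β)² · (σ₁² + σ₂²/r) / δ²
   = (1.645 + 1.282)² · (0.9² + 1.5²/3) / 0.5²
   = 8.5673 · (0.81 + 0.75) / 0.25
   = 8.5673 · 1.56 / 0.25
   = 53.46
Round up → n₁ = 54; n₂ = r·n₁ = 3 × 54 = 162.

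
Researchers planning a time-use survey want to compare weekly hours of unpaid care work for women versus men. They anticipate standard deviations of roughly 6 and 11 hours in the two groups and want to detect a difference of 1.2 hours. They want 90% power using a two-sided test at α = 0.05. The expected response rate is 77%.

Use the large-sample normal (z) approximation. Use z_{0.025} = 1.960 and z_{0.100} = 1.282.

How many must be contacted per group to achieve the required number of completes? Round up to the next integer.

n = 1489 per group

n = (z_{α/2} + z_β)² · (σ₁² + σ₂²) / δ²
  = (1.960 + 1.282)² · (6² + 11² = 157) / 1.2²
  = 10.5106 · 157 / 1.44
  = 1145.94
Adjust for 77% response: 1145.94 / 0.77 = 1488.24.
Round up → n = 1489 per group.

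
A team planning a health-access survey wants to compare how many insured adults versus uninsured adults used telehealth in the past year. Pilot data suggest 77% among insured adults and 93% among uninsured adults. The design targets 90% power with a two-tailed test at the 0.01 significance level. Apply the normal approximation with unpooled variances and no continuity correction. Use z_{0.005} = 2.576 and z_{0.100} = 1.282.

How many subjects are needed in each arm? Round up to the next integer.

n = 141 per group

n = (z_{α/2} + z_β)² · [p₁(1−p₁) + p₂(1−p₂)] / (p₁ − p₂)²
  = (2.576 + 1.282)² · (0.77·0.23 + 0.93·0.07) / (-0.16)²
  = (3.858)² · (0.1771 + 0.0651) / 0.0256
  = 14.8842 · 0.2422 / 0.0256
  = 140.82
Round up → n = 141 per group.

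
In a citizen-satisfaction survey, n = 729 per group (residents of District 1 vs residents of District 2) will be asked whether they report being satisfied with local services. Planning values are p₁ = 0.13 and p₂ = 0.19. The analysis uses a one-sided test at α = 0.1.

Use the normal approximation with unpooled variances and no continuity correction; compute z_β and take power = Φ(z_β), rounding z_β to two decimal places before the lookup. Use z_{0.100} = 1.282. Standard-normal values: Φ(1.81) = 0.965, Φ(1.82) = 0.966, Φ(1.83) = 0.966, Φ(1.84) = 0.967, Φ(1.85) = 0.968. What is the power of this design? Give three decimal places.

z_β = |p₁−p₂|·√(n/[p₁q₁+p₂q₂]) − z_α
    = 0.06 · √(729/0.2670) − 1.282
    = 0.06 · 52.2526 − 1.282
    = 3.1352 − 1.282 = 1.8532 → 1.85
Power = Φ(1.85) = 0.968.

Power ≈ 0.968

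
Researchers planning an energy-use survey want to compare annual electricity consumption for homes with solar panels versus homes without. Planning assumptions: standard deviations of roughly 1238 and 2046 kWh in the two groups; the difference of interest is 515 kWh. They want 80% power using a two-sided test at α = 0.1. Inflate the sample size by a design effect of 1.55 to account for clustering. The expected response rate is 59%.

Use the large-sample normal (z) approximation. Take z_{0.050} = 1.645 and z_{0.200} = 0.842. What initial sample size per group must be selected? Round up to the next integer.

n = (z_{α/2} + z_β)² · (σ₁² + σ₂²) / δ²
  = (1.645 + 0.842)² · (1238² + 2046² = 5718760) / 515²
  = 6.1852 · 5718760 / 265225
  = 133.36
Design effect: 1.55 × 133.36 = 206.71.
Adjust for 59% response: 206.71 / 0.59 = 350.36.
Round up → n = 351 per group.

n = 351 per group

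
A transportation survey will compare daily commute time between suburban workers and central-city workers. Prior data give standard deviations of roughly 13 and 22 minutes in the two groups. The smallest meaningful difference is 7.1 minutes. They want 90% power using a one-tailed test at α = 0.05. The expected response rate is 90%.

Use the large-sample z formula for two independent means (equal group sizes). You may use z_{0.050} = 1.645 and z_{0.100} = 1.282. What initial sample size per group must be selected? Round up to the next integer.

n = (z_α + z_β)² · (σ₁² + σ₂²) / δ²
  = (1.645 + 1.282)² · (13² + 22² = 653) / 7.1²
  = 8.5673 · 653 / 50.41
  = 110.98
Adjust for 90% response: 110.98 / 0.90 = 123.31.
Round up → n = 124 per group.

n = 124 per group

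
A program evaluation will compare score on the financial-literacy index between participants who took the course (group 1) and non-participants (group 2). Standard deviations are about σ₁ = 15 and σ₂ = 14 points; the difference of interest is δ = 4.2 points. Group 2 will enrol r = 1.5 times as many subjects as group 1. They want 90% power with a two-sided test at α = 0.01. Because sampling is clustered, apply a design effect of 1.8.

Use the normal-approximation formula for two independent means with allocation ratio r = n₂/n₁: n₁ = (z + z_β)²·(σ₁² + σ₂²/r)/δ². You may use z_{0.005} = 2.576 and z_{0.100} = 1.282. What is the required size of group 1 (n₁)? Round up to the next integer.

n₁ = (z_{α/2} + z_β)² · (σ₁² + σ₂²/r) / δ²
   = (2.576 + 1.282)² · (15² + 14²/1.5) / 4.2²
   = 14.8842 · (225 + 130.6667) / 17.64
   = 14.8842 · 355.6667 / 17.64
   = 300.10
Design effect: 1.8 × 300.10 = 540.18.
Round up → n₁ = 541; n₂ = r·n₁ = 1.5 × 541 = 812.

n₁ = 541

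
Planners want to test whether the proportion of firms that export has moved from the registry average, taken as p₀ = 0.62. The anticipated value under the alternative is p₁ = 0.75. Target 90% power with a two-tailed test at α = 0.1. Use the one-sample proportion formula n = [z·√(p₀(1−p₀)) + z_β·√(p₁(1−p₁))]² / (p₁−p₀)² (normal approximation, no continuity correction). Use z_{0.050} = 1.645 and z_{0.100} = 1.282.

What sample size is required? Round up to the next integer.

n = 109

n = [z_{α/2}·√(p₀q₀) + z_β·√(p₁q₁)]² / (p₁ − p₀)²
  = [1.645·√(0.62·0.38) + 1.282·√(0.75·0.25)]² / (0.13)²
  = [1.645·0.4854 + 1.282·0.4330]² / 0.0169
  = [1.3536]² / 0.0169
  = 108.41
Round up → n = 109.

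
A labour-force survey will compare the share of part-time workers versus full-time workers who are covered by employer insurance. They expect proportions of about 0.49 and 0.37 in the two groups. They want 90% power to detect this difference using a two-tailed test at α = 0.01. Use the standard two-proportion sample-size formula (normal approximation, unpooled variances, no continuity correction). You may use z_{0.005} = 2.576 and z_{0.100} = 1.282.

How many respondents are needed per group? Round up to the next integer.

n = (z_{α/2} + z_β)² · [p₁(1−p₁) + p₂(1−p₂)] / (p₁ − p₂)²
  = (2.576 + 1.282)² · (0.49·0.51 + 0.37·0.63) / (0.12)²
  = (3.858)² · (0.2499 + 0.2331) / 0.0144
  = 14.8842 · 0.4830 / 0.0144
  = 499.24
Round up → n = 500 per group.

n = 500 per group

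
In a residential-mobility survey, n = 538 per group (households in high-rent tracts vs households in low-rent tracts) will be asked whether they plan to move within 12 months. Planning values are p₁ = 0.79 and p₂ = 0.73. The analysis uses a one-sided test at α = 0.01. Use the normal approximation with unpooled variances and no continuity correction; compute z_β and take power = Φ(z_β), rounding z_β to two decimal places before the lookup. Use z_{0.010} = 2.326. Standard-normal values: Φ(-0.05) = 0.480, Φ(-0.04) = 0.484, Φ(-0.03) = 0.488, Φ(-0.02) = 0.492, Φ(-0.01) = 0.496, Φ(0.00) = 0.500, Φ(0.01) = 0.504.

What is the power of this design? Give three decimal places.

Power ≈ 0.492

z_β = |p₁−p₂|·√(n/[p₁q₁+p₂q₂]) − z_α
    = 0.06 · √(538/0.3630) − 2.326
    = 0.06 · 38.4980 − 2.326
    = 2.3099 − 2.326 = -0.0161 → -0.02
Power = Φ(-0.02) = 0.492.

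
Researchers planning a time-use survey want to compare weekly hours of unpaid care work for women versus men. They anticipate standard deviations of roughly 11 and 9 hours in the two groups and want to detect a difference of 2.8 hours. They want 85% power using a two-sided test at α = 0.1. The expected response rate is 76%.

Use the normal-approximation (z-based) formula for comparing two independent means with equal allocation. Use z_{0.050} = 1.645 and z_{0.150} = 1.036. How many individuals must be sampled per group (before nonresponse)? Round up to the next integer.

n = (z_{α/2} + z_β)² · (σ₁² + σ₂²) / δ²
  = (1.645 + 1.036)² · (11² + 9² = 202) / 2.8²
  = 7.1878 · 202 / 7.84
  = 185.19
Adjust for 76% response: 185.19 / 0.76 = 243.68.
Round up → n = 244 per group.

n = 244 per group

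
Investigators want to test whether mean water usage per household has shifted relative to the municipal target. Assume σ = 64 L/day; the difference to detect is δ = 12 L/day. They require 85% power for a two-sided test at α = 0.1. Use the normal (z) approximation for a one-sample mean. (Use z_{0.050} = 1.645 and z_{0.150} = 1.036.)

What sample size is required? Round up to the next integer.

n = 205

n = (z_{α/2} + z_β)² · σ² / δ²
  = (1.645 + 1.036)² · 64² / 12²
  = 7.1878 · 4096 / 144
  = 204.45
Round up → n = 205.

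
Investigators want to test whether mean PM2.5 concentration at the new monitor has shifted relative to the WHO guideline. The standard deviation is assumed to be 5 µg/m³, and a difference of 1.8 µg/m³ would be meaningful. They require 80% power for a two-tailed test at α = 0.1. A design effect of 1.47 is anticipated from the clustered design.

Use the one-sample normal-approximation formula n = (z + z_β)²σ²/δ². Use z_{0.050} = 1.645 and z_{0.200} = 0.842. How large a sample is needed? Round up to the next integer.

n = (z_{α/2} + z_β)² · σ² / δ²
  = (1.645 + 0.842)² · 5² / 1.8²
  = 6.1852 · 25 / 3.24
  = 47.73
Design effect: 1.47 × 47.73 = 70.16.
Round up → n = 71.

n = 71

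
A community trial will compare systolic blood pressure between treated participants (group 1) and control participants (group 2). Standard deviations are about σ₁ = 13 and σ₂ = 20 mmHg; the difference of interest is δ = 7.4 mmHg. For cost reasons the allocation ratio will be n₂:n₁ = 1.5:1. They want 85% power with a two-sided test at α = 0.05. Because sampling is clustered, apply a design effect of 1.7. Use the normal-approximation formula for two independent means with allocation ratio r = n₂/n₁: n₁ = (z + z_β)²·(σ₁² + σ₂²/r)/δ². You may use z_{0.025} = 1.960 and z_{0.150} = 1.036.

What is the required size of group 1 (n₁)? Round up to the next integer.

n₁ = (z_{α/2} + z_β)² · (σ₁² + σ₂²/r) / δ²
   = (1.960 + 1.036)² · (13² + 20²/1.5) / 7.4²
   = 8.9760 · (169 + 266.6667) / 54.76
   = 8.9760 · 435.6667 / 54.76
   = 71.41
Design effect: 1.7 × 71.41 = 121.40.
Round up → n₁ = 122; n₂ = r·n₁ = 1.5 × 122 = 183.

n₁ = 122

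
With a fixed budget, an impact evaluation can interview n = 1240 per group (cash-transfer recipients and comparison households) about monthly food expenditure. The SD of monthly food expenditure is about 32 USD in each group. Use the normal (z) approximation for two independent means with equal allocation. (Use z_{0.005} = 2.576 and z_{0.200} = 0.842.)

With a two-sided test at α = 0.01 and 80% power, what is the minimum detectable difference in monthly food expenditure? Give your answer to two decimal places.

Minimum detectable difference ≈ 4.39 USD

δ = (z_{α/2} + z_β) · √((σ₁²+σ₂²)/n)
  = (2.576 + 0.842) · √(2048/1240)
  = 3.418 · √1.6516
  = 3.418 · 1.2852
  = 4.3926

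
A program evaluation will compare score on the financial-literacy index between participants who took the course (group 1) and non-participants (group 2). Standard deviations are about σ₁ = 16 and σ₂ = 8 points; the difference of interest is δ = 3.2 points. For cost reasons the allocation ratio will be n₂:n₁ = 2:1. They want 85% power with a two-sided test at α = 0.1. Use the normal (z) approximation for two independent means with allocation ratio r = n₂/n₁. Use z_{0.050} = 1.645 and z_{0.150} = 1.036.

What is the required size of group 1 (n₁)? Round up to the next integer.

n₁ = 203

n₁ = (z_{α/2} + z_β)² · (σ₁² + σ₂²/r) / δ²
   = (1.645 + 1.036)² · (16² + 8²/2) / 3.2²
   = 7.1878 · (256 + 32) / 10.24
   = 7.1878 · 288 / 10.24
   = 202.16
Round up → n₁ = 203; n₂ = r·n₁ = 2 × 203 = 406.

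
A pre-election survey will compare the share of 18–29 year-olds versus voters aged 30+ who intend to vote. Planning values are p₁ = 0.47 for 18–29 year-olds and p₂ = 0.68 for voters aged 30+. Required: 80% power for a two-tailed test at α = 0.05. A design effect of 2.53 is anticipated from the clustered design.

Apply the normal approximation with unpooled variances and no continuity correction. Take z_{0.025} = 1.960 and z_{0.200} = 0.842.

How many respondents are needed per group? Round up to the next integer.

n = 211 per group

n = (z_{α/2} + z_β)² · [p₁(1−p₁) + p₂(1−p₂)] / (p₁ − p₂)²
  = (1.960 + 0.842)² · (0.47·0.53 + 0.68·0.32) / (-0.21)²
  = (2.802)² · (0.2491 + 0.2176) / 0.0441
  = 7.8512 · 0.4667 / 0.0441
  = 83.09
Design effect: 2.53 × 83.09 = 210.21.
Round up → n = 211 per group.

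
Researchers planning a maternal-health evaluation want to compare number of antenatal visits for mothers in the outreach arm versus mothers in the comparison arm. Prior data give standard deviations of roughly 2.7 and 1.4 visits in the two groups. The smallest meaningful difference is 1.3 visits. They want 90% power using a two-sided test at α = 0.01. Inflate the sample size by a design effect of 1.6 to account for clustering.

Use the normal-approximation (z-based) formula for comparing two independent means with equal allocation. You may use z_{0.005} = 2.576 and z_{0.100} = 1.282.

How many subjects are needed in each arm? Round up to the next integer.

n = (z_{α/2} + z_β)² · (σ₁² + σ₂²) / δ²
  = (2.576 + 1.282)² · (2.7² + 1.4² = 9.25) / 1.3²
  = 14.8842 · 9.25 / 1.69
  = 81.47
Design effect: 1.6 × 81.47 = 130.35.
Round up → n = 131 per group.

n = 131 per group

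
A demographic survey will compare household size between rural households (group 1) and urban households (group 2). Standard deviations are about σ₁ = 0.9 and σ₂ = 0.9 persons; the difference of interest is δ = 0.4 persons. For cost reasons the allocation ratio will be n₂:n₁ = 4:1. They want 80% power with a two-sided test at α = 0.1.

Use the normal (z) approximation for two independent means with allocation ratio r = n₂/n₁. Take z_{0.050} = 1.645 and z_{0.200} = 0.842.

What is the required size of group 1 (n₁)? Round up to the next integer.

n₁ = (z_{α/2} + z_β)² · (σ₁² + σ₂²/r) / δ²
   = (1.645 + 0.842)² · (0.9² + 0.9²/4) / 0.4²
   = 6.1852 · (0.81 + 0.2025) / 0.16
   = 6.1852 · 1.0125 / 0.16
   = 39.14
Round up → n₁ = 40; n₂ = r·n₁ = 4 × 40 = 160.

n₁ = 40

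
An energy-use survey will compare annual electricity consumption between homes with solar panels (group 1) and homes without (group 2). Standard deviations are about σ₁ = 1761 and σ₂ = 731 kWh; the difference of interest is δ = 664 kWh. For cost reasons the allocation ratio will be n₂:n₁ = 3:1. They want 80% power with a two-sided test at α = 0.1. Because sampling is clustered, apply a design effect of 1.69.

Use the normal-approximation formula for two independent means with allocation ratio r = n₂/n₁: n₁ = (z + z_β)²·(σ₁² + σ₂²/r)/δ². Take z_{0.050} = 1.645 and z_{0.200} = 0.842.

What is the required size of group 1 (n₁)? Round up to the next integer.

n₁ = (z_{α/2} + z_β)² · (σ₁² + σ₂²/r) / δ²
   = (1.645 + 0.842)² · (1761² + 731²/3) / 664²
   = 6.1852 · (3101121 + 178120.3) / 440896
   = 6.1852 · 3279241.3 / 440896
   = 46.00
Design effect: 1.69 × 46.00 = 77.75.
Round up → n₁ = 78; n₂ = r·n₁ = 3 × 78 = 234.

n₁ = 78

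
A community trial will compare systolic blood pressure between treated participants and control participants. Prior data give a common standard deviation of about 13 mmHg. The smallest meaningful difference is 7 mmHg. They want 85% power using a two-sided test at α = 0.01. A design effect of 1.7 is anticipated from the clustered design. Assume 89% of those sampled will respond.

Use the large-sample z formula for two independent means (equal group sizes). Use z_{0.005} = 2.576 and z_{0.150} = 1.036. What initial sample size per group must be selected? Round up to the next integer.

n = 172 per group

n = (z_{α/2} + z_β)² · (σ₁² + σ₂²) / δ²
  = (2.576 + 1.036)² · (2·13² = 338) / 7²
  = 13.0465 · 338 / 49
  = 89.99
Design effect: 1.7 × 89.99 = 152.99.
Adjust for 89% response: 152.99 / 0.89 = 171.90.
Round up → n = 172 per group.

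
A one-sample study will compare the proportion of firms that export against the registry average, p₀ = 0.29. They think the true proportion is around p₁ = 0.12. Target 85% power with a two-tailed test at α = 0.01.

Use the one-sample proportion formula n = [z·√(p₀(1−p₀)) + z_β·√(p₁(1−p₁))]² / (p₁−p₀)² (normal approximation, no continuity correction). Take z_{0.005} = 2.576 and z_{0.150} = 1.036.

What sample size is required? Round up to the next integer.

n = [z_{α/2}·√(p₀q₀) + z_β·√(p₁q₁)]² / (p₁ − p₀)²
  = [2.576·√(0.29·0.71) + 1.036·√(0.12·0.88)]² / (-0.17)²
  = [2.576·0.4538 + 1.036·0.3250]² / 0.0289
  = [1.5056]² / 0.0289
  = 78.43
Round up → n = 79.

n = 79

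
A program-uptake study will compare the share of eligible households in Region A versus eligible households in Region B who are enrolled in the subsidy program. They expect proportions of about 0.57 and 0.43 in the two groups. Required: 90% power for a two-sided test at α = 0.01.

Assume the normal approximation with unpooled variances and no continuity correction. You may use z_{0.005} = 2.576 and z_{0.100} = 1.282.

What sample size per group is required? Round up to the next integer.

n = 373 per group

n = (z_{α/2} + z_β)² · [p₁(1−p₁) + p₂(1−p₂)] / (p₁ − p₂)²
  = (2.576 + 1.282)² · (0.57·0.43 + 0.43·0.57) / (0.14)²
  = (3.858)² · (0.2451 + 0.2451) / 0.0196
  = 14.8842 · 0.4902 / 0.0196
  = 372.26
Round up → n = 373 per group.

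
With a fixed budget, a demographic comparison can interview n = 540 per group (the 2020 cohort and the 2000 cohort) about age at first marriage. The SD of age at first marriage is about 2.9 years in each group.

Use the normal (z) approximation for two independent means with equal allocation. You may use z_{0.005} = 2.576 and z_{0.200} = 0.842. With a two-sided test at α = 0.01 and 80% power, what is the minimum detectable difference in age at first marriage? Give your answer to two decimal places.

δ = (z_{α/2} + z_β) · √((σ₁²+σ₂²)/n)
  = (2.576 + 0.842) · √(16.82/540)
  = 3.418 · √0.03115
  = 3.418 · 0.1765
  = 0.6032

Minimum detectable difference ≈ 0.60 years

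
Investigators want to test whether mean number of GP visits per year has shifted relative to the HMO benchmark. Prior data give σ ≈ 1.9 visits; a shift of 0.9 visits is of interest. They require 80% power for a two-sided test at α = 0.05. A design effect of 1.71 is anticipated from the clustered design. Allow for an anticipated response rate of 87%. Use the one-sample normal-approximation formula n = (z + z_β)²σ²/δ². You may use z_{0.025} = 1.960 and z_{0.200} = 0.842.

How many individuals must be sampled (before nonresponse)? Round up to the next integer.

n = (z_{α/2} + z_β)² · σ² / δ²
  = (1.960 + 0.842)² · 1.9² / 0.9²
  = 7.8512 · 3.61 / 0.81
  = 34.99
Design effect: 1.71 × 34.99 = 59.83.
Adjust for 87% response: 59.83 / 0.87 = 68.78.
Round up → n = 69.

n = 69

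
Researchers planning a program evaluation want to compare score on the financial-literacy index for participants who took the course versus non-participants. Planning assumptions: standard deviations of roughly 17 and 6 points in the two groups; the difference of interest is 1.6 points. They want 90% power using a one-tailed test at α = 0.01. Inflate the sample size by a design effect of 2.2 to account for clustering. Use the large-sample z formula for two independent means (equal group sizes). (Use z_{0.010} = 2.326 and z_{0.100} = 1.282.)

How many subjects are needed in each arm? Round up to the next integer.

n = 3636 per group

n = (z_α + z_β)² · (σ₁² + σ₂²) / δ²
  = (2.326 + 1.282)² · (17² + 6² = 325) / 1.6²
  = 13.0177 · 325 / 2.56
  = 1652.63
Design effect: 2.2 × 1652.63 = 3635.79.
Round up → n = 3636 per group.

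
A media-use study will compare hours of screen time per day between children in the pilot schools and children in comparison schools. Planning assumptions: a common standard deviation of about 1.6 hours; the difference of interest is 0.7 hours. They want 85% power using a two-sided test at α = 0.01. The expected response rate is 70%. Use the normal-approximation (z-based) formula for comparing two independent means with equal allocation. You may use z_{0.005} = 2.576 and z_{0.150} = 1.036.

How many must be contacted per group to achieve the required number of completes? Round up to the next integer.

n = 195 per group

n = (z_{α/2} + z_β)² · (σ₁² + σ₂²) / δ²
  = (2.576 + 1.036)² · (2·1.6² = 5.12) / 0.7²
  = 13.0465 · 5.12 / 0.49
  = 136.32
Adjust for 70% response: 136.32 / 0.70 = 194.75.
Round up → n = 195 per group.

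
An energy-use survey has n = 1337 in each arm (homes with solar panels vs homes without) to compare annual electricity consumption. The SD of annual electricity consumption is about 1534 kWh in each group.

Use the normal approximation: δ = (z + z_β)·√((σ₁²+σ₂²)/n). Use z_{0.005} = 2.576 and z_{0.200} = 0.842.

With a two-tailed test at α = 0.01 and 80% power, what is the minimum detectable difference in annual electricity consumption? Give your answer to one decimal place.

Minimum detectable difference ≈ 202.8 kWh

δ = (z_{α/2} + z_β) · √((σ₁²+σ₂²)/n)
  = (2.576 + 0.842) · √(4706312/1337)
  = 3.418 · √3520.1
  = 3.418 · 59.3300
  = 202.7901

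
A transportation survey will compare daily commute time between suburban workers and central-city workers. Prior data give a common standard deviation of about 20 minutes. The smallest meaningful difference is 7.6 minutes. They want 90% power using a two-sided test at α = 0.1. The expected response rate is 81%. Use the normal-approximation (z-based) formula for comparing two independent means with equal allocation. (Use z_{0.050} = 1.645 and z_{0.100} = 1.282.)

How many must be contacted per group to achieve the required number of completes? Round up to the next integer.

n = 147 per group

n = (z_{α/2} + z_β)² · (σ₁² + σ₂²) / δ²
  = (1.645 + 1.282)² · (2·20² = 800) / 7.6²
  = 8.5673 · 800 / 57.76
  = 118.66
Adjust for 81% response: 118.66 / 0.81 = 146.50.
Round up → n = 147 per group.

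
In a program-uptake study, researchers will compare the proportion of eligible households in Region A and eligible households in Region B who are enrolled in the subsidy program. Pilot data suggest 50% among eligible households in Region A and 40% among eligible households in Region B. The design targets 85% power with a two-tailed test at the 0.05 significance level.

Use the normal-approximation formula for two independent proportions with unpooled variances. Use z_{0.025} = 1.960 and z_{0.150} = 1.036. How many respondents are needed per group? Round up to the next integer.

n = 440 per group

n = (z_{α/2} + z_β)² · [p₁(1−p₁) + p₂(1−p₂)] / (p₁ − p₂)²
  = (1.960 + 1.036)² · (0.50·0.50 + 0.40·0.60) / (0.10)²
  = (2.996)² · (0.2500 + 0.2400) / 0.0100
  = 8.9760 · 0.4900 / 0.0100
  = 439.82
Round up → n = 440 per group.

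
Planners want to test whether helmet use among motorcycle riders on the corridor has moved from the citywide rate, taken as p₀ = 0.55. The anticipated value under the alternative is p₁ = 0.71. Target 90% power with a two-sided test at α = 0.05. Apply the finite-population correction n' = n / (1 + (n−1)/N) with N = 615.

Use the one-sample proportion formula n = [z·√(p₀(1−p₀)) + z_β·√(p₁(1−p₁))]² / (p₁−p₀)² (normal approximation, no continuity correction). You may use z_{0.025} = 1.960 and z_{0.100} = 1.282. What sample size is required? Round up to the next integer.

n = 83

n = [z_{α/2}·√(p₀q₀) + z_β·√(p₁q₁)]² / (p₁ − p₀)²
  = [1.960·√(0.55·0.45) + 1.282·√(0.71·0.29)]² / (0.16)²
  = [1.960·0.4975 + 1.282·0.4538]² / 0.0256
  = [1.5568]² / 0.0256
  = 94.67
Finite-population correction (N = 615): 94.67 / (1 + (94.67 − 1)/615) = 82.16.
Round up → n = 83.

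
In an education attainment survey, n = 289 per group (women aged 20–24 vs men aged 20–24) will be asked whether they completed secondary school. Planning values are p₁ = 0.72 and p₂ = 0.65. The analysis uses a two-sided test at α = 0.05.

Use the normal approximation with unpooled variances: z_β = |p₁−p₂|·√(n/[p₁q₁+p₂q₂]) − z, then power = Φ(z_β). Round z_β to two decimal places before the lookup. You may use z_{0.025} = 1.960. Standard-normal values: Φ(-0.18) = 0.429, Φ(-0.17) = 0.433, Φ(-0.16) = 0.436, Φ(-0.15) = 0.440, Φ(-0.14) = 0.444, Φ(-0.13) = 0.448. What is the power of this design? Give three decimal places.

z_β = |p₁−p₂|·√(n/[p₁q₁+p₂q₂]) − z_{α/2}
    = 0.07 · √(289/0.4291) − 1.960
    = 0.07 · 25.9519 − 1.960
    = 1.8166 − 1.960 = -0.1434 → -0.14
Power = Φ(-0.14) = 0.444.

Power ≈ 0.444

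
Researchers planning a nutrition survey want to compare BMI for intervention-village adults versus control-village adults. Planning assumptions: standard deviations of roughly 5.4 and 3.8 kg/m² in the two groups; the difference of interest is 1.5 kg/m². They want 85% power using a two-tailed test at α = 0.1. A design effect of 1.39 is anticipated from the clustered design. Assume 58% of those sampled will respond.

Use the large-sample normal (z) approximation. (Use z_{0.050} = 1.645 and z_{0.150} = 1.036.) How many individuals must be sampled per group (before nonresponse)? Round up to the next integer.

n = (z_{α/2} + z_β)² · (σ₁² + σ₂²) / δ²
  = (1.645 + 1.036)² · (5.4² + 3.8² = 43.6) / 1.5²
  = 7.1878 · 43.6 / 2.25
  = 139.28
Design effect: 1.39 × 139.28 = 193.60.
Adjust for 58% response: 193.60 / 0.58 = 333.80.
Round up → n = 334 per group.

n = 334 per group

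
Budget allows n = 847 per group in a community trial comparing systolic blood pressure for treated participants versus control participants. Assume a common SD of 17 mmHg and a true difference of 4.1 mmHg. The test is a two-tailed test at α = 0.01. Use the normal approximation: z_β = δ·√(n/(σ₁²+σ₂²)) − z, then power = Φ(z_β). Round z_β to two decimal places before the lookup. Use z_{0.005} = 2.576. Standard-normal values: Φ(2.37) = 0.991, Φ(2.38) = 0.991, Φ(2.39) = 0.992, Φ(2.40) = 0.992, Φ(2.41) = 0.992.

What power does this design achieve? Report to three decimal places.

Power ≈ 0.992

z_β = δ·√(n/(σ₁²+σ₂²)) − z_{α/2}
    = 4.1 · √(847/578) − 2.576
    = 4.1 · 1.21054 − 2.576
    = 4.9632 − 2.576 = 2.3872 → 2.39
Power = Φ(2.39) = 0.992.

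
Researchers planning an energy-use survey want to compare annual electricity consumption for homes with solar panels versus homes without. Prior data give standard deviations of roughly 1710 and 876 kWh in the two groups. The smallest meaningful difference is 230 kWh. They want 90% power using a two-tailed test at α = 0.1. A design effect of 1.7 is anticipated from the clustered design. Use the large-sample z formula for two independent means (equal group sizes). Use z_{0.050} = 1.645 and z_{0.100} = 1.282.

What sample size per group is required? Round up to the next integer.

n = (z_{α/2} + z_β)² · (σ₁² + σ₂²) / δ²
  = (1.645 + 1.282)² · (1710² + 876² = 3691476) / 230²
  = 8.5673 · 3691476 / 52900
  = 597.85
Design effect: 1.7 × 597.85 = 1016.34.
Round up → n = 1017 per group.

n = 1017 per group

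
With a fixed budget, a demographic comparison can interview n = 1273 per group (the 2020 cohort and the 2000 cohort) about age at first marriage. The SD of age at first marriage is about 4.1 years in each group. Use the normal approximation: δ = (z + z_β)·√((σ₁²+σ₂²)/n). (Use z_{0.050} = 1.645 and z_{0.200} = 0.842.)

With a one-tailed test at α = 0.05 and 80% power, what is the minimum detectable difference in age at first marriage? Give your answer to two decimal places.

Minimum detectable difference ≈ 0.40 years

δ = (z_α + z_β) · √((σ₁²+σ₂²)/n)
  = (1.645 + 0.842) · √(33.62/1273)
  = 2.487 · √0.02641
  = 2.487 · 0.1625
  = 0.4042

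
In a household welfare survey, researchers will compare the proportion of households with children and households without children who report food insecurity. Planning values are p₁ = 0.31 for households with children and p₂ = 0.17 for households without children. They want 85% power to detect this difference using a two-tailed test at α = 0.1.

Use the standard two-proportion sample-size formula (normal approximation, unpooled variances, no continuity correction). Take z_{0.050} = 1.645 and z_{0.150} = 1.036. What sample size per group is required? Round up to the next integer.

n = (z_{α/2} + z_β)² · [p₁(1−p₁) + p₂(1−p₂)] / (p₁ − p₂)²
  = (1.645 + 1.036)² · (0.31·0.69 + 0.17·0.83) / (0.14)²
  = (2.681)² · (0.2139 + 0.1411) / 0.0196
  = 7.1878 · 0.3550 / 0.0196
  = 130.19
Round up → n = 131 per group.

n = 131 per group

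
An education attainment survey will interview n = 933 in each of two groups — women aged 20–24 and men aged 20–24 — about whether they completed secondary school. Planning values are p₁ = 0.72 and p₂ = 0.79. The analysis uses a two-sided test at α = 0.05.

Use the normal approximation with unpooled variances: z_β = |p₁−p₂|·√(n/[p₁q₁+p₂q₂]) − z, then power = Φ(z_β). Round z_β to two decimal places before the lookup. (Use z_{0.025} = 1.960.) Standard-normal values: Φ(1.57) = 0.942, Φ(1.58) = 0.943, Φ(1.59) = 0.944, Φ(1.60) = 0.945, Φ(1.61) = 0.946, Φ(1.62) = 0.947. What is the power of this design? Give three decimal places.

Power ≈ 0.942

z_β = |p₁−p₂|·√(n/[p₁q₁+p₂q₂]) − z_{α/2}
    = 0.07 · √(933/0.3675) − 1.960
    = 0.07 · 50.3863 − 1.960
    = 3.5270 − 1.960 = 1.5670 → 1.57
Power = Φ(1.57) = 0.942.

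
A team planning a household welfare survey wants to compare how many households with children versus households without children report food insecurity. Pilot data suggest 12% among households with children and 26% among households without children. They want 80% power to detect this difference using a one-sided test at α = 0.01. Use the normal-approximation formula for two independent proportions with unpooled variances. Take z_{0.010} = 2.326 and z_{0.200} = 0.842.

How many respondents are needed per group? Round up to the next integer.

n = (z_α + z_β)² · [p₁(1−p₁) + p₂(1−p₂)] / (p₁ − p₂)²
  = (2.326 + 0.842)² · (0.12·0.88 + 0.26·0.74) / (-0.14)²
  = (3.168)² · (0.1056 + 0.1924) / 0.0196
  = 10.0362 · 0.2980 / 0.0196
  = 152.59
Round up → n = 153 per group.

n = 153 per group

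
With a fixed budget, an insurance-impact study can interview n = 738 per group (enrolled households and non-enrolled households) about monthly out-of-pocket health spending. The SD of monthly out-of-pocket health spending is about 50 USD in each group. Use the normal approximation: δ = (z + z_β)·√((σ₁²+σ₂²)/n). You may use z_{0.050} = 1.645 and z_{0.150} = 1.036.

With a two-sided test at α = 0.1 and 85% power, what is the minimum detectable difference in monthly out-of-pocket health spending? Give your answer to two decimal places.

Minimum detectable difference ≈ 6.98 USD

δ = (z_{α/2} + z_β) · √((σ₁²+σ₂²)/n)
  = (1.645 + 1.036) · √(5000/738)
  = 2.681 · √6.7751
  = 2.681 · 2.6029
  = 6.9784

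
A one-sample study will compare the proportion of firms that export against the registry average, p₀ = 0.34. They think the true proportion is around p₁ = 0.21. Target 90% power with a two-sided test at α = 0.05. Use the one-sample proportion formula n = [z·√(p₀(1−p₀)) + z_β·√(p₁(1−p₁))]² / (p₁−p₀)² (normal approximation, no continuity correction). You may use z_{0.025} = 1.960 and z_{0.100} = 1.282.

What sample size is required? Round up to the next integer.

n = [z_{α/2}·√(p₀q₀) + z_β·√(p₁q₁)]² / (p₁ − p₀)²
  = [1.960·√(0.34·0.66) + 1.282·√(0.21·0.79)]² / (-0.13)²
  = [1.960·0.4737 + 1.282·0.4073]² / 0.0169
  = [1.4506]² / 0.0169
  = 124.52
Round up → n = 125.

n = 125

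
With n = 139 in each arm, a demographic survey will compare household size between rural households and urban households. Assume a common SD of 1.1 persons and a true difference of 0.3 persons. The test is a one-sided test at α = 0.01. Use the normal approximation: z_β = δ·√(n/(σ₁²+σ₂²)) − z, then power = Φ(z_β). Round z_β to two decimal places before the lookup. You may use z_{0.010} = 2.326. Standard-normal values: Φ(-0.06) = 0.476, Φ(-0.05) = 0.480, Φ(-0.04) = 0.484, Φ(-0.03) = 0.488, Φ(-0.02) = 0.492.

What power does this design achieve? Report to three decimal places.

Power ≈ 0.480

z_β = δ·√(n/(σ₁²+σ₂²)) − z_α
    = 0.3 · √(139/2.42) − 2.326
    = 0.3 · 7.57879 − 2.326
    = 2.2736 − 2.326 = -0.0524 → -0.05
Power = Φ(-0.05) = 0.480.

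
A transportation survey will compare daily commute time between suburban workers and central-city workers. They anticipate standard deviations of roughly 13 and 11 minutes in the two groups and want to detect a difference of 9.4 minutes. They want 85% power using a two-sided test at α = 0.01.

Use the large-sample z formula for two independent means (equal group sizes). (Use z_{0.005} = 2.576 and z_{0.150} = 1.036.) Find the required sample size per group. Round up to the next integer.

n = (z_{α/2} + z_β)² · (σ₁² + σ₂²) / δ²
  = (2.576 + 1.036)² · (13² + 11² = 290) / 9.4²
  = 13.0465 · 290 / 88.36
  = 42.82
Round up → n = 43 per group.

n = 43 per group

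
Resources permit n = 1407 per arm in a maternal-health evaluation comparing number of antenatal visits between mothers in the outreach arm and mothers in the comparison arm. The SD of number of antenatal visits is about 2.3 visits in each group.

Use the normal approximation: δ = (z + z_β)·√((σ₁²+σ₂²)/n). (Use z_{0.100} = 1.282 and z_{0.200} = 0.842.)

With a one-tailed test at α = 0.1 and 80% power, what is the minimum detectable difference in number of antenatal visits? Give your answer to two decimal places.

δ = (z_α + z_β) · √((σ₁²+σ₂²)/n)
  = (1.282 + 0.842) · √(10.58/1407)
  = 2.124 · √0.00752
  = 2.124 · 0.0867
  = 0.1842

Minimum detectable difference ≈ 0.18 visits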